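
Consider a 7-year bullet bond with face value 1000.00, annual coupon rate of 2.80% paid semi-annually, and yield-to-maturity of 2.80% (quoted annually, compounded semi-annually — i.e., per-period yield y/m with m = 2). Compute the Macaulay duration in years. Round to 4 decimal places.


Answer: Macaulay duration = 6.4052 years

Derivation:
Coupon per period c = face * coupon_rate / m = 14.000000
Periods per year m = 2; per-period yield y/m = 0.014000
Number of cashflows N = 14
Cashflows (t years, CF_t, discount factor 1/(1+y/m)^(m*t), PV):
  t = 0.5000: CF_t = 14.000000, DF = 0.986193, PV = 13.806706
  t = 1.0000: CF_t = 14.000000, DF = 0.972577, PV = 13.616081
  t = 1.5000: CF_t = 14.000000, DF = 0.959149, PV = 13.428088
  t = 2.0000: CF_t = 14.000000, DF = 0.945906, PV = 13.242690
  t = 2.5000: CF_t = 14.000000, DF = 0.932847, PV = 13.059852
  t = 3.0000: CF_t = 14.000000, DF = 0.919967, PV = 12.879539
  t = 3.5000: CF_t = 14.000000, DF = 0.907265, PV = 12.701715
  t = 4.0000: CF_t = 14.000000, DF = 0.894739, PV = 12.526346
  t = 4.5000: CF_t = 14.000000, DF = 0.882386, PV = 12.353398
  t = 5.0000: CF_t = 14.000000, DF = 0.870203, PV = 12.182838
  t = 5.5000: CF_t = 14.000000, DF = 0.858188, PV = 12.014634
  t = 6.0000: CF_t = 14.000000, DF = 0.846339, PV = 11.848751
  t = 6.5000: CF_t = 14.000000, DF = 0.834654, PV = 11.685159
  t = 7.0000: CF_t = 1014.000000, DF = 0.823130, PV = 834.654204
Price P = sum_t PV_t = 1000.000000
Macaulay numerator sum_t t * PV_t:
  t * PV_t at t = 0.5000: 6.903353
  t * PV_t at t = 1.0000: 13.616081
  t * PV_t at t = 1.5000: 20.142132
  t * PV_t at t = 2.0000: 26.485380
  t * PV_t at t = 2.5000: 32.649630
  t * PV_t at t = 3.0000: 38.638616
  t * PV_t at t = 3.5000: 44.456001
  t * PV_t at t = 4.0000: 50.105383
  t * PV_t at t = 4.5000: 55.590292
  t * PV_t at t = 5.0000: 60.914192
  t * PV_t at t = 5.5000: 66.080485
  t * PV_t at t = 6.0000: 71.092506
  t * PV_t at t = 6.5000: 75.953533
  t * PV_t at t = 7.0000: 5842.579426
Macaulay duration D = (sum_t t * PV_t) / P = 6405.207010 / 1000.000000 = 6.405207


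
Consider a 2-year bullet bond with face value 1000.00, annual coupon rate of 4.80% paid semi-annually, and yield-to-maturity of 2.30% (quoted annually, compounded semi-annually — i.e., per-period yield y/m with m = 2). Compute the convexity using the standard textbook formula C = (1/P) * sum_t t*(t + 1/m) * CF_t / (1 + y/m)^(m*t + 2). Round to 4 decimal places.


Coupon per period c = face * coupon_rate / m = 24.000000
Periods per year m = 2; per-period yield y/m = 0.011500
Number of cashflows N = 4
Cashflows (t years, CF_t, discount factor 1/(1+y/m)^(m*t), PV):
  t = 0.5000: CF_t = 24.000000, DF = 0.988631, PV = 23.727138
  t = 1.0000: CF_t = 24.000000, DF = 0.977391, PV = 23.457378
  t = 1.5000: CF_t = 24.000000, DF = 0.966279, PV = 23.190685
  t = 2.0000: CF_t = 1024.000000, DF = 0.955293, PV = 978.219708
Price P = sum_t PV_t = 1048.594909
Convexity numerator sum_t t*(t + 1/m) * CF_t / (1+y/m)^(m*t + 2):
  t = 0.5000: term = 11.595343
  t = 1.0000: term = 34.390537
  t = 1.5000: term = 67.999084
  t = 2.0000: term = 4780.514484
Convexity = (1/P) * sum = 4894.499447 / 1048.594909 = 4.667674

Answer: Convexity = 4.6677


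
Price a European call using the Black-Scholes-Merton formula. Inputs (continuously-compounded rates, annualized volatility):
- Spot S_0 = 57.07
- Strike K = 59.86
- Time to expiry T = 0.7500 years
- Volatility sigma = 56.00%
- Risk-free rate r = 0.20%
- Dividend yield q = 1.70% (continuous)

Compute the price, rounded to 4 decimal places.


Answer: Price = 9.4928

Derivation:
d1 = (ln(S/K) + (r - q + 0.5*sigma^2) * T) / (sigma * sqrt(T)) = 0.12087257
d2 = d1 - sigma * sqrt(T) = -0.36410165
exp(-rT) = 0.99850112; exp(-qT) = 0.98733094
C = S_0 * exp(-qT) * N(d1) - K * exp(-rT) * N(d2)
N(d1) = 0.54810402; N(d2) = 0.35789105
C = 57.0700 * 0.98733094 * 0.54810402 - 59.8600 * 0.99850112 * 0.35789105 = 9.4928


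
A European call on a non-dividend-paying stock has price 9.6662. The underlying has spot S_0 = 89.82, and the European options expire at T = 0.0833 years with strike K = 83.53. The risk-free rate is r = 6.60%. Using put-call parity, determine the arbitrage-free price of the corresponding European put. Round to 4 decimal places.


Answer: Put price = 2.9182

Derivation:
Put-call parity: C - P = S_0 * exp(-qT) - K * exp(-rT).
S_0 * exp(-qT) = 89.8200 * 1.00000000 = 89.82000000
K * exp(-rT) = 83.5300 * 0.99451729 = 83.07202884
P = C - S*exp(-qT) + K*exp(-rT)
P = 9.6662 - 89.82000000 + 83.07202884 = 2.9182


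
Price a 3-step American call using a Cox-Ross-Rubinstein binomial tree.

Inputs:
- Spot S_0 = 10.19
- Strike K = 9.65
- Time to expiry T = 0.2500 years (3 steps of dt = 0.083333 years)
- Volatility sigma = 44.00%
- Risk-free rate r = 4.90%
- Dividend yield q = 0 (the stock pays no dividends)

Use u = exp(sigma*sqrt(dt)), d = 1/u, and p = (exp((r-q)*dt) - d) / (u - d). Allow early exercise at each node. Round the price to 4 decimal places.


dt = T/N = 0.083333
u = exp(sigma*sqrt(dt)) = 1.135436; d = 1/u = 0.880719
p = (exp((r-q)*dt) - d) / (u - d) = 0.484352
Discount per step: exp(-r*dt) = 0.995925
Stock lattice S(k, i) with i counting down-moves:
  k=0: S(0,0) = 10.1900
  k=1: S(1,0) = 11.5701; S(1,1) = 8.9745
  k=2: S(2,0) = 13.1371; S(2,1) = 10.1900; S(2,2) = 7.9040
  k=3: S(3,0) = 14.9164; S(3,1) = 11.5701; S(3,2) = 8.9745; S(3,3) = 6.9612
Terminal payoffs V(N, i) = max(S_T - K, 0):
  V(3,0) = 5.266351; V(3,1) = 1.920097; V(3,2) = 0.000000; V(3,3) = 0.000000
Backward induction: V(k, i) = exp(-r*dt) * [p * V(k+1, i) + (1-p) * V(k+1, i+1)]; then take max(V_cont, immediate exercise) for American.
  V(2,0) = exp(-r*dt) * [p*5.266351 + (1-p)*1.920097] = 3.526433; exercise = 3.487109; V(2,0) = max -> 3.526433
  V(2,1) = exp(-r*dt) * [p*1.920097 + (1-p)*0.000000] = 0.926213; exercise = 0.540000; V(2,1) = max -> 0.926213
  V(2,2) = exp(-r*dt) * [p*0.000000 + (1-p)*0.000000] = 0.000000; exercise = 0.000000; V(2,2) = max -> 0.000000
  V(1,0) = exp(-r*dt) * [p*3.526433 + (1-p)*0.926213] = 2.176728; exercise = 1.920097; V(1,0) = max -> 2.176728
  V(1,1) = exp(-r*dt) * [p*0.926213 + (1-p)*0.000000] = 0.446785; exercise = 0.000000; V(1,1) = max -> 0.446785
  V(0,0) = exp(-r*dt) * [p*2.176728 + (1-p)*0.446785] = 1.279451; exercise = 0.540000; V(0,0) = max -> 1.279451

Answer: Price = V(0,0) = 1.2795


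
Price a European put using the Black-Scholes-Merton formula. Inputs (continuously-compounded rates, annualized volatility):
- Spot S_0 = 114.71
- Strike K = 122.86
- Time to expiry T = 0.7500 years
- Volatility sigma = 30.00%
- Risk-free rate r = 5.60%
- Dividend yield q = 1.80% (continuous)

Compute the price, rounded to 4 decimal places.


Answer: Price = 14.3955

Derivation:
d1 = (ln(S/K) + (r - q + 0.5*sigma^2) * T) / (sigma * sqrt(T)) = -0.02458855
d2 = d1 - sigma * sqrt(T) = -0.28439617
exp(-rT) = 0.95886978; exp(-qT) = 0.98659072
P = K * exp(-rT) * N(-d2) - S_0 * exp(-qT) * N(-d1)
N(-d1) = 0.50980842; N(-d2) = 0.61194660
P = 122.8600 * 0.95886978 * 0.61194660 - 114.7100 * 0.98659072 * 0.50980842 = 14.3955


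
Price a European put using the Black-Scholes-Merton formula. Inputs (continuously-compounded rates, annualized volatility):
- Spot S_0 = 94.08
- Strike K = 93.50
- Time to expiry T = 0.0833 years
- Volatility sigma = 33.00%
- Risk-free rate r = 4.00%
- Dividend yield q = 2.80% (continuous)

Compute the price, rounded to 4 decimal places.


Answer: Price = 3.2265

Derivation:
d1 = (ln(S/K) + (r - q + 0.5*sigma^2) * T) / (sigma * sqrt(T)) = 0.12304570
d2 = d1 - sigma * sqrt(T) = 0.02780196
exp(-rT) = 0.99667354; exp(-qT) = 0.99767032
P = K * exp(-rT) * N(-d2) - S_0 * exp(-qT) * N(-d1)
N(-d1) = 0.45103545; N(-d2) = 0.48891005
P = 93.5000 * 0.99667354 * 0.48891005 - 94.0800 * 0.99767032 * 0.45103545 = 3.2265


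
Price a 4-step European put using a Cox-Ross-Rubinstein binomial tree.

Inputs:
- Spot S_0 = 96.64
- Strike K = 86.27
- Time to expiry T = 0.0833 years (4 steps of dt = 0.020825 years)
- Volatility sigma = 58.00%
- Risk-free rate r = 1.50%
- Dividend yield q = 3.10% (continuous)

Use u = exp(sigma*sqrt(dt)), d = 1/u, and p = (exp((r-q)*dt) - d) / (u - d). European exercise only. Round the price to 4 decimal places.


Answer: Price = V(0,0) = 2.5121

Derivation:
dt = T/N = 0.020825
u = exp(sigma*sqrt(dt)) = 1.087302; d = 1/u = 0.919708
p = (exp((r-q)*dt) - d) / (u - d) = 0.477100
Discount per step: exp(-r*dt) = 0.999688
Stock lattice S(k, i) with i counting down-moves:
  k=0: S(0,0) = 96.6400
  k=1: S(1,0) = 105.0768; S(1,1) = 88.8806
  k=2: S(2,0) = 114.2502; S(2,1) = 96.6400; S(2,2) = 81.7442
  k=3: S(3,0) = 124.2244; S(3,1) = 105.0768; S(3,2) = 88.8806; S(3,3) = 75.1808
  k=4: S(4,0) = 135.0694; S(4,1) = 114.2502; S(4,2) = 96.6400; S(4,3) = 81.7442; S(4,4) = 69.1444
Terminal payoffs V(N, i) = max(K - S_T, 0):
  V(4,0) = 0.000000; V(4,1) = 0.000000; V(4,2) = 0.000000; V(4,3) = 4.525817; V(4,4) = 17.125636
Backward induction: V(k, i) = exp(-r*dt) * [p * V(k+1, i) + (1-p) * V(k+1, i+1)].
  V(3,0) = exp(-r*dt) * [p*0.000000 + (1-p)*0.000000] = 0.000000
  V(3,1) = exp(-r*dt) * [p*0.000000 + (1-p)*0.000000] = 0.000000
  V(3,2) = exp(-r*dt) * [p*0.000000 + (1-p)*4.525817] = 2.365812
  V(3,3) = exp(-r*dt) * [p*4.525817 + (1-p)*17.125636] = 11.110796
  V(2,0) = exp(-r*dt) * [p*0.000000 + (1-p)*0.000000] = 0.000000
  V(2,1) = exp(-r*dt) * [p*0.000000 + (1-p)*2.365812] = 1.236698
  V(2,2) = exp(-r*dt) * [p*2.365812 + (1-p)*11.110796] = 6.936400
  V(1,0) = exp(-r*dt) * [p*0.000000 + (1-p)*1.236698] = 0.646468
  V(1,1) = exp(-r*dt) * [p*1.236698 + (1-p)*6.936400] = 4.215757
  V(0,0) = exp(-r*dt) * [p*0.646468 + (1-p)*4.215757] = 2.512066


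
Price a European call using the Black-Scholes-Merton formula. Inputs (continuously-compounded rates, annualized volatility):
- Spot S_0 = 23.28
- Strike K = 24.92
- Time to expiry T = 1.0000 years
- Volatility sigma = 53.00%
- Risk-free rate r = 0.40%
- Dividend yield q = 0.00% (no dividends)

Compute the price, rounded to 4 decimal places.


d1 = (ln(S/K) + (r - q + 0.5*sigma^2) * T) / (sigma * sqrt(T)) = 0.14410175
d2 = d1 - sigma * sqrt(T) = -0.38589825
exp(-rT) = 0.99600799; exp(-qT) = 1.00000000
C = S_0 * exp(-qT) * N(d1) - K * exp(-rT) * N(d2)
N(d1) = 0.55728994; N(d2) = 0.34978601
C = 23.2800 * 1.00000000 * 0.55728994 - 24.9200 * 0.99600799 * 0.34978601 = 4.2918

Answer: Price = 4.2918


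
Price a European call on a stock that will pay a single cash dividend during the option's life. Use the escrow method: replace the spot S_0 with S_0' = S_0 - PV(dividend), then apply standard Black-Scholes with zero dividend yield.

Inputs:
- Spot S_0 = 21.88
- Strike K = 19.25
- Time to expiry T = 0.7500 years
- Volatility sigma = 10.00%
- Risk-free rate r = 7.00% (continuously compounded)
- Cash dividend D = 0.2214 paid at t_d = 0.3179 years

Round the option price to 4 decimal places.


Answer: Price = 3.4139

Derivation:
PV(D) = D * exp(-r * t_d) = 0.2214 * 0.97799277 = 0.21652760
S_0' = S_0 - PV(D) = 21.8800 - 0.21652760 = 21.66347240
d1 = (ln(S_0'/K) + (r + sigma^2/2)*T) / (sigma*sqrt(T)) = 2.01341071
d2 = d1 - sigma*sqrt(T) = 1.92680817
exp(-rT) = 0.94885432
N(d1) = 0.97796428; N(d2) = 0.97299823
C = S_0' * N(d1) - K * exp(-rT) * N(d2) = 21.66347240 * 0.97796428 - 19.2500 * 0.94885432 * 0.97299823 = 3.4139


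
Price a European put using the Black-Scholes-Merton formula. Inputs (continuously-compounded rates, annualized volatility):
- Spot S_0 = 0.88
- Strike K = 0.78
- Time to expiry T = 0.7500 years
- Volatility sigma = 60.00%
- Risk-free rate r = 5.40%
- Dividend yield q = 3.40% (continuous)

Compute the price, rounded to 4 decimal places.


d1 = (ln(S/K) + (r - q + 0.5*sigma^2) * T) / (sigma * sqrt(T)) = 0.52082381
d2 = d1 - sigma * sqrt(T) = 0.00120856
exp(-rT) = 0.96030916; exp(-qT) = 0.97482238
P = K * exp(-rT) * N(-d2) - S_0 * exp(-qT) * N(-d1)
N(-d1) = 0.30124476; N(-d2) = 0.49951785
P = 0.7800 * 0.96030916 * 0.49951785 - 0.8800 * 0.97482238 * 0.30124476 = 0.1157

Answer: Price = 0.1157


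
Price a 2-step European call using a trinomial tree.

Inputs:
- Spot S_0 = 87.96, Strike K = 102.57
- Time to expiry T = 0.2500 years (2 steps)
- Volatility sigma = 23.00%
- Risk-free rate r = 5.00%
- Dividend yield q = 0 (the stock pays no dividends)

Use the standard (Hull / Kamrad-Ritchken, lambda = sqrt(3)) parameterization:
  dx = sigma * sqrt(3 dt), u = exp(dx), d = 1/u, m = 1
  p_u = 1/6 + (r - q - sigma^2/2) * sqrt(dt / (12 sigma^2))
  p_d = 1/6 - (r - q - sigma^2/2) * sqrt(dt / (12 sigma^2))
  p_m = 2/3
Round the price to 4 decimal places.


dt = T/N = 0.125000; dx = sigma*sqrt(3*dt) = 0.140846
u = exp(dx) = 1.151247; d = 1/u = 0.868623
p_u = 0.177117, p_m = 0.666667, p_d = 0.156216
Discount per step: exp(-r*dt) = 0.993769
Stock lattice S(k, j) with j the centered position index:
  k=0: S(0,+0) = 87.9600
  k=1: S(1,-1) = 76.4041; S(1,+0) = 87.9600; S(1,+1) = 101.2637
  k=2: S(2,-2) = 66.3664; S(2,-1) = 76.4041; S(2,+0) = 87.9600; S(2,+1) = 101.2637; S(2,+2) = 116.5795
Terminal payoffs V(N, j) = max(S_T - K, 0):
  V(2,-2) = 0.000000; V(2,-1) = 0.000000; V(2,+0) = 0.000000; V(2,+1) = 0.000000; V(2,+2) = 14.009505
Backward induction: V(k, j) = exp(-r*dt) * [p_u * V(k+1, j+1) + p_m * V(k+1, j) + p_d * V(k+1, j-1)]
  V(1,-1) = exp(-r*dt) * [p_u*0.000000 + p_m*0.000000 + p_d*0.000000] = 0.000000
  V(1,+0) = exp(-r*dt) * [p_u*0.000000 + p_m*0.000000 + p_d*0.000000] = 0.000000
  V(1,+1) = exp(-r*dt) * [p_u*14.009505 + p_m*0.000000 + p_d*0.000000] = 2.465861
  V(0,+0) = exp(-r*dt) * [p_u*2.465861 + p_m*0.000000 + p_d*0.000000] = 0.434025

Answer: Price = V(0,0) = 0.4340


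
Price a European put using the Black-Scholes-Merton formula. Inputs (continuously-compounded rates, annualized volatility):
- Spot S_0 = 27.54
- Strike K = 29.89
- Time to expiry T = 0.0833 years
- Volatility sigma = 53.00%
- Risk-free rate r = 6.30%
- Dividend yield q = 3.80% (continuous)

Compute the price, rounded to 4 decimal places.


d1 = (ln(S/K) + (r - q + 0.5*sigma^2) * T) / (sigma * sqrt(T)) = -0.44520976
d2 = d1 - sigma * sqrt(T) = -0.59817697
exp(-rT) = 0.99476585; exp(-qT) = 0.99683960
P = K * exp(-rT) * N(-d2) - S_0 * exp(-qT) * N(-d1)
N(-d1) = 0.67191591; N(-d2) = 0.72513907
P = 29.8900 * 0.99476585 * 0.72513907 - 27.5400 * 0.99683960 * 0.67191591 = 3.1149

Answer: Price = 3.1149


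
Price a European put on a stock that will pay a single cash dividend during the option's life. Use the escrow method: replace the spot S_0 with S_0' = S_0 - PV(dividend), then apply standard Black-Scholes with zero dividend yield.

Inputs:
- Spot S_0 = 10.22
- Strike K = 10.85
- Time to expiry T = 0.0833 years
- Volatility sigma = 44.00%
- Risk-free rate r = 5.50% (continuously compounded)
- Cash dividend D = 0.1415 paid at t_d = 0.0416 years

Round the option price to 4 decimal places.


Answer: Price = 0.9657

Derivation:
PV(D) = D * exp(-r * t_d) = 0.1415 * 0.99771462 = 0.14117662
S_0' = S_0 - PV(D) = 10.2200 - 0.14117662 = 10.07882338
d1 = (ln(S_0'/K) + (r + sigma^2/2)*T) / (sigma*sqrt(T)) = -0.48100494
d2 = d1 - sigma*sqrt(T) = -0.60799659
exp(-rT) = 0.99542898
N(-d1) = 0.68474350; N(-d2) = 0.72840513
P = K * exp(-rT) * N(-d2) - S_0' * N(-d1) = 10.8500 * 0.99542898 * 0.72840513 - 10.07882338 * 0.68474350 = 0.9657


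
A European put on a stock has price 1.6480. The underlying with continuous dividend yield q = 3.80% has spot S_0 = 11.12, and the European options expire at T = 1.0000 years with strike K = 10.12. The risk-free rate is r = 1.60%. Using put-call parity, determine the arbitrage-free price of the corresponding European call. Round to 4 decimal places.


Answer: Call price = 2.3940

Derivation:
Put-call parity: C - P = S_0 * exp(-qT) - K * exp(-rT).
S_0 * exp(-qT) = 11.1200 * 0.96271294 = 10.70536790
K * exp(-rT) = 10.1200 * 0.98412732 = 9.95936848
C = P + S*exp(-qT) - K*exp(-rT)
C = 1.6480 + 10.70536790 - 9.95936848 = 2.3940


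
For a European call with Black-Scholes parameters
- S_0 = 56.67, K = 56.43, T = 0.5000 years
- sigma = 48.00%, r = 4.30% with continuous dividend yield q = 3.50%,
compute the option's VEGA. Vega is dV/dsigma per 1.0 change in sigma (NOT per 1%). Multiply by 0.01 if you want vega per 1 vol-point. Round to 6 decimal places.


d1 = 0.1939948580; d2 = -0.1454163970
phi(d1) = 0.3915055703; exp(-qT) = 0.9826522357; exp(-rT) = 0.9787294775
Vega = S * exp(-qT) * phi(d1) * sqrt(T) = 56.6700 * 0.9826522357 * 0.3915055703 * 0.7071067812 = 15.416153

Answer: Vega = 15.416153


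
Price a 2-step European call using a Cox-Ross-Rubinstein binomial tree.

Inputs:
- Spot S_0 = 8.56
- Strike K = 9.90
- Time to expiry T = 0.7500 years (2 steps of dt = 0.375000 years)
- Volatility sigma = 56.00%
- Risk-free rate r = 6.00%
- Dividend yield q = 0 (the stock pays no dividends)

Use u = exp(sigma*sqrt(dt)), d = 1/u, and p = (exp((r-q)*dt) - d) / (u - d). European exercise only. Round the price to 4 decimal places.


dt = T/N = 0.375000
u = exp(sigma*sqrt(dt)) = 1.409068; d = 1/u = 0.709689
p = (exp((r-q)*dt) - d) / (u - d) = 0.447634
Discount per step: exp(-r*dt) = 0.977751
Stock lattice S(k, i) with i counting down-moves:
  k=0: S(0,0) = 8.5600
  k=1: S(1,0) = 12.0616; S(1,1) = 6.0749
  k=2: S(2,0) = 16.9956; S(2,1) = 8.5600; S(2,2) = 4.3113
Terminal payoffs V(N, i) = max(S_T - K, 0):
  V(2,0) = 7.095648; V(2,1) = 0.000000; V(2,2) = 0.000000
Backward induction: V(k, i) = exp(-r*dt) * [p * V(k+1, i) + (1-p) * V(k+1, i+1)].
  V(1,0) = exp(-r*dt) * [p*7.095648 + (1-p)*0.000000] = 3.105588
  V(1,1) = exp(-r*dt) * [p*0.000000 + (1-p)*0.000000] = 0.000000
  V(0,0) = exp(-r*dt) * [p*3.105588 + (1-p)*0.000000] = 1.359238

Answer: Price = V(0,0) = 1.3592


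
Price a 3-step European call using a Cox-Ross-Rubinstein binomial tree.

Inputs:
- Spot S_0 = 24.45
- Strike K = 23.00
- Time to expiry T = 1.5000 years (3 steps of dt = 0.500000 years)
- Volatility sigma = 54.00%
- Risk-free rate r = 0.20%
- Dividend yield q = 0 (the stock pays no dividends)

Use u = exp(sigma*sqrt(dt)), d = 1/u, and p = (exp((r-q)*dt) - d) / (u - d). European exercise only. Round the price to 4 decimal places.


dt = T/N = 0.500000
u = exp(sigma*sqrt(dt)) = 1.464974; d = 1/u = 0.682606
p = (exp((r-q)*dt) - d) / (u - d) = 0.406963
Discount per step: exp(-r*dt) = 0.999000
Stock lattice S(k, i) with i counting down-moves:
  k=0: S(0,0) = 24.4500
  k=1: S(1,0) = 35.8186; S(1,1) = 16.6897
  k=2: S(2,0) = 52.4734; S(2,1) = 24.4500; S(2,2) = 11.3925
  k=3: S(3,0) = 76.8721; S(3,1) = 35.8186; S(3,2) = 16.6897; S(3,3) = 7.7766
Terminal payoffs V(N, i) = max(S_T - K, 0):
  V(3,0) = 53.872115; V(3,1) = 12.818620; V(3,2) = 0.000000; V(3,3) = 0.000000
Backward induction: V(k, i) = exp(-r*dt) * [p * V(k+1, i) + (1-p) * V(k+1, i+1)].
  V(2,0) = exp(-r*dt) * [p*53.872115 + (1-p)*12.818620] = 29.496345
  V(2,1) = exp(-r*dt) * [p*12.818620 + (1-p)*0.000000] = 5.211484
  V(2,2) = exp(-r*dt) * [p*0.000000 + (1-p)*0.000000] = 0.000000
  V(1,0) = exp(-r*dt) * [p*29.496345 + (1-p)*5.211484] = 15.079426
  V(1,1) = exp(-r*dt) * [p*5.211484 + (1-p)*0.000000] = 2.118759
  V(0,0) = exp(-r*dt) * [p*15.079426 + (1-p)*2.118759] = 7.385876

Answer: Price = V(0,0) = 7.3859


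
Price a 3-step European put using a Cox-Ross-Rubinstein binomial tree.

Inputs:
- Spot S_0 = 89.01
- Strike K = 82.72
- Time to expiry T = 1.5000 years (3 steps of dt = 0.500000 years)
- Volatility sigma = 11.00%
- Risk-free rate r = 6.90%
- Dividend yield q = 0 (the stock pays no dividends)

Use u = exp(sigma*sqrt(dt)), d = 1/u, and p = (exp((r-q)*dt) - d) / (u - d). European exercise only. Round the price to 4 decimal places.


dt = T/N = 0.500000
u = exp(sigma*sqrt(dt)) = 1.080887; d = 1/u = 0.925166
p = (exp((r-q)*dt) - d) / (u - d) = 0.705981
Discount per step: exp(-r*dt) = 0.966088
Stock lattice S(k, i) with i counting down-moves:
  k=0: S(0,0) = 89.0100
  k=1: S(1,0) = 96.2097; S(1,1) = 82.3491
  k=2: S(2,0) = 103.9918; S(2,1) = 89.0100; S(2,2) = 76.1866
  k=3: S(3,0) = 112.4034; S(3,1) = 96.2097; S(3,2) = 82.3491; S(3,3) = 70.4853
Terminal payoffs V(N, i) = max(K - S_T, 0):
  V(3,0) = 0.000000; V(3,1) = 0.000000; V(3,2) = 0.370945; V(3,3) = 12.234749
Backward induction: V(k, i) = exp(-r*dt) * [p * V(k+1, i) + (1-p) * V(k+1, i+1)].
  V(2,0) = exp(-r*dt) * [p*0.000000 + (1-p)*0.000000] = 0.000000
  V(2,1) = exp(-r*dt) * [p*0.000000 + (1-p)*0.370945] = 0.105366
  V(2,2) = exp(-r*dt) * [p*0.370945 + (1-p)*12.234749] = 3.728255
  V(1,0) = exp(-r*dt) * [p*0.000000 + (1-p)*0.105366] = 0.029929
  V(1,1) = exp(-r*dt) * [p*0.105366 + (1-p)*3.728255] = 1.130867
  V(0,0) = exp(-r*dt) * [p*0.029929 + (1-p)*1.130867] = 0.341633

Answer: Price = V(0,0) = 0.3416


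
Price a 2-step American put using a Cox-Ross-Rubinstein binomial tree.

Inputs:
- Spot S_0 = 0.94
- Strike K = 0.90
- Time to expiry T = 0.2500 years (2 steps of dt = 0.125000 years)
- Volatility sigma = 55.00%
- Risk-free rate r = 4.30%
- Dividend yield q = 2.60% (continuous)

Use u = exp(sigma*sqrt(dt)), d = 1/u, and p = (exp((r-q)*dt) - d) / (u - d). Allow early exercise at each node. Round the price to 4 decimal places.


dt = T/N = 0.125000
u = exp(sigma*sqrt(dt)) = 1.214648; d = 1/u = 0.823284
p = (exp((r-q)*dt) - d) / (u - d) = 0.456975
Discount per step: exp(-r*dt) = 0.994639
Stock lattice S(k, i) with i counting down-moves:
  k=0: S(0,0) = 0.9400
  k=1: S(1,0) = 1.1418; S(1,1) = 0.7739
  k=2: S(2,0) = 1.3868; S(2,1) = 0.9400; S(2,2) = 0.6371
Terminal payoffs V(N, i) = max(K - S_T, 0):
  V(2,0) = 0.000000; V(2,1) = 0.000000; V(2,2) = 0.262872
Backward induction: V(k, i) = exp(-r*dt) * [p * V(k+1, i) + (1-p) * V(k+1, i+1)]; then take max(V_cont, immediate exercise) for American.
  V(1,0) = exp(-r*dt) * [p*0.000000 + (1-p)*0.000000] = 0.000000; exercise = 0.000000; V(1,0) = max -> 0.000000
  V(1,1) = exp(-r*dt) * [p*0.000000 + (1-p)*0.262872] = 0.141981; exercise = 0.126113; V(1,1) = max -> 0.141981
  V(0,0) = exp(-r*dt) * [p*0.000000 + (1-p)*0.141981] = 0.076686; exercise = 0.000000; V(0,0) = max -> 0.076686

Answer: Price = V(0,0) = 0.0767


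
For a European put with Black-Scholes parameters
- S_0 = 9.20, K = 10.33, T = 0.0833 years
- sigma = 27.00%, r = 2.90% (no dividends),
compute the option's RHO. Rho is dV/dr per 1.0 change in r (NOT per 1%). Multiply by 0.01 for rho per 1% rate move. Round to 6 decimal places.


Answer: Rho = -0.800462

Derivation:
d1 = -1.4166751484; d2 = -1.4946018447
phi(d1) = 0.1462521969; exp(-qT) = 1.0000000000; exp(-rT) = 0.9975872155
N(-d2) = 0.9324908078
Rho = -K*T*exp(-rT)*N(-d2) = -10.3300 * 0.0833 * 0.9975872155 * 0.9324908078 = -0.800462


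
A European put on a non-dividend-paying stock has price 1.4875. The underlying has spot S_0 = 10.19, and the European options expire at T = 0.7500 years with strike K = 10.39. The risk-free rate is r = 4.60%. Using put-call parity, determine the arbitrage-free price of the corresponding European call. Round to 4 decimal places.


Put-call parity: C - P = S_0 * exp(-qT) - K * exp(-rT).
S_0 * exp(-qT) = 10.1900 * 1.00000000 = 10.19000000
K * exp(-rT) = 10.3900 * 0.96608834 = 10.03765785
C = P + S*exp(-qT) - K*exp(-rT)
C = 1.4875 + 10.19000000 - 10.03765785 = 1.6398

Answer: Call price = 1.6398


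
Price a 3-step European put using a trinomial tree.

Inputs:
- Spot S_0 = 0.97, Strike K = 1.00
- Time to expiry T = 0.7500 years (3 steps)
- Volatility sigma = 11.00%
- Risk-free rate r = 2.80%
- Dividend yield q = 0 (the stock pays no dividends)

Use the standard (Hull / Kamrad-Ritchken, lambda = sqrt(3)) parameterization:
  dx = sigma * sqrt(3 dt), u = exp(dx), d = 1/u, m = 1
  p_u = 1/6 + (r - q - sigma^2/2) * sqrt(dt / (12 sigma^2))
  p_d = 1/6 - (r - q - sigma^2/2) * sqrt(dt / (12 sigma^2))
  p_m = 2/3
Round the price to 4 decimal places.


Answer: Price = V(0,0) = 0.0425

Derivation:
dt = T/N = 0.250000; dx = sigma*sqrt(3*dt) = 0.095263
u = exp(dx) = 1.099948; d = 1/u = 0.909134
p_u = 0.195469, p_m = 0.666667, p_d = 0.137865
Discount per step: exp(-r*dt) = 0.993024
Stock lattice S(k, j) with j the centered position index:
  k=0: S(0,+0) = 0.9700
  k=1: S(1,-1) = 0.8819; S(1,+0) = 0.9700; S(1,+1) = 1.0669
  k=2: S(2,-2) = 0.8017; S(2,-1) = 0.8819; S(2,+0) = 0.9700; S(2,+1) = 1.0669; S(2,+2) = 1.1736
  k=3: S(3,-3) = 0.7289; S(3,-2) = 0.8017; S(3,-1) = 0.8819; S(3,+0) = 0.9700; S(3,+1) = 1.0669; S(3,+2) = 1.1736; S(3,+3) = 1.2909
Terminal payoffs V(N, j) = max(K - S_T, 0):
  V(3,-3) = 0.271121; V(3,-2) = 0.198271; V(3,-1) = 0.118140; V(3,+0) = 0.030000; V(3,+1) = 0.000000; V(3,+2) = 0.000000; V(3,+3) = 0.000000
Backward induction: V(k, j) = exp(-r*dt) * [p_u * V(k+1, j+1) + p_m * V(k+1, j) + p_d * V(k+1, j-1)]
  V(2,-2) = exp(-r*dt) * [p_u*0.118140 + p_m*0.198271 + p_d*0.271121] = 0.191308
  V(2,-1) = exp(-r*dt) * [p_u*0.030000 + p_m*0.118140 + p_d*0.198271] = 0.111178
  V(2,+0) = exp(-r*dt) * [p_u*0.000000 + p_m*0.030000 + p_d*0.118140] = 0.036034
  V(2,+1) = exp(-r*dt) * [p_u*0.000000 + p_m*0.000000 + p_d*0.030000] = 0.004107
  V(2,+2) = exp(-r*dt) * [p_u*0.000000 + p_m*0.000000 + p_d*0.000000] = 0.000000
  V(1,-1) = exp(-r*dt) * [p_u*0.036034 + p_m*0.111178 + p_d*0.191308] = 0.106786
  V(1,+0) = exp(-r*dt) * [p_u*0.004107 + p_m*0.036034 + p_d*0.111178] = 0.039873
  V(1,+1) = exp(-r*dt) * [p_u*0.000000 + p_m*0.004107 + p_d*0.036034] = 0.007652
  V(0,+0) = exp(-r*dt) * [p_u*0.007652 + p_m*0.039873 + p_d*0.106786] = 0.042501


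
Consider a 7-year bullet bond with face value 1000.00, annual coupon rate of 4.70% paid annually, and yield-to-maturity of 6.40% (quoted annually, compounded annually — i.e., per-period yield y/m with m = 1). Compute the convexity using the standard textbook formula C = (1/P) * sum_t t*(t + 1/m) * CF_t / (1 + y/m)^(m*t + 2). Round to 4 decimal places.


Answer: Convexity = 40.8437

Derivation:
Coupon per period c = face * coupon_rate / m = 47.000000
Periods per year m = 1; per-period yield y/m = 0.064000
Number of cashflows N = 7
Cashflows (t years, CF_t, discount factor 1/(1+y/m)^(m*t), PV):
  t = 1.0000: CF_t = 47.000000, DF = 0.939850, PV = 44.172932
  t = 2.0000: CF_t = 47.000000, DF = 0.883317, PV = 41.515914
  t = 3.0000: CF_t = 47.000000, DF = 0.830185, PV = 39.018716
  t = 4.0000: CF_t = 47.000000, DF = 0.780249, PV = 36.671726
  t = 5.0000: CF_t = 47.000000, DF = 0.733317, PV = 34.465908
  t = 6.0000: CF_t = 47.000000, DF = 0.689208, PV = 32.392770
  t = 7.0000: CF_t = 1047.000000, DF = 0.647752, PV = 678.196097
Price P = sum_t PV_t = 906.434062
Convexity numerator sum_t t*(t + 1/m) * CF_t / (1+y/m)^(m*t + 2):
  t = 1.0000: term = 78.037432
  t = 2.0000: term = 220.030353
  t = 3.0000: term = 413.590890
  t = 4.0000: term = 647.855404
  t = 5.0000: term = 913.329987
  t = 6.0000: term = 1201.749983
  t = 7.0000: term = 33547.491927
Convexity = (1/P) * sum = 37022.085977 / 906.434062 = 40.843661


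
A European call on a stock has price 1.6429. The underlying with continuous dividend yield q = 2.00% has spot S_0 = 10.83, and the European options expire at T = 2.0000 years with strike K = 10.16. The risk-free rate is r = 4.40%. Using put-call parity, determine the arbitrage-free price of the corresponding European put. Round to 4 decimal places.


Put-call parity: C - P = S_0 * exp(-qT) - K * exp(-rT).
S_0 * exp(-qT) = 10.8300 * 0.96078944 = 10.40534963
K * exp(-rT) = 10.1600 * 0.91576088 = 9.30413051
P = C - S*exp(-qT) + K*exp(-rT)
P = 1.6429 - 10.40534963 + 9.30413051 = 0.5417

Answer: Put price = 0.5417


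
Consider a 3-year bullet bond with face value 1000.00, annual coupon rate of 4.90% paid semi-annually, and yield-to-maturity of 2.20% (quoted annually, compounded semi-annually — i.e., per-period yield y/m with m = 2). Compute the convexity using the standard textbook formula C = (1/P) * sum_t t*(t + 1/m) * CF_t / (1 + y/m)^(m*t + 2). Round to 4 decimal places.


Answer: Convexity = 9.5154

Derivation:
Coupon per period c = face * coupon_rate / m = 24.500000
Periods per year m = 2; per-period yield y/m = 0.011000
Number of cashflows N = 6
Cashflows (t years, CF_t, discount factor 1/(1+y/m)^(m*t), PV):
  t = 0.5000: CF_t = 24.500000, DF = 0.989120, PV = 24.233432
  t = 1.0000: CF_t = 24.500000, DF = 0.978358, PV = 23.969765
  t = 1.5000: CF_t = 24.500000, DF = 0.967713, PV = 23.708966
  t = 2.0000: CF_t = 24.500000, DF = 0.957184, PV = 23.451005
  t = 2.5000: CF_t = 24.500000, DF = 0.946769, PV = 23.195851
  t = 3.0000: CF_t = 1024.500000, DF = 0.936468, PV = 959.411742
Price P = sum_t PV_t = 1077.970761
Convexity numerator sum_t t*(t + 1/m) * CF_t / (1+y/m)^(m*t + 2):
  t = 0.5000: term = 11.854483
  t = 1.0000: term = 35.176508
  t = 1.5000: term = 69.587552
  t = 2.0000: term = 114.717363
  t = 2.5000: term = 170.203803
  t = 3.0000: term = 9855.803067
Convexity = (1/P) * sum = 10257.342776 / 1077.970761 = 9.515418


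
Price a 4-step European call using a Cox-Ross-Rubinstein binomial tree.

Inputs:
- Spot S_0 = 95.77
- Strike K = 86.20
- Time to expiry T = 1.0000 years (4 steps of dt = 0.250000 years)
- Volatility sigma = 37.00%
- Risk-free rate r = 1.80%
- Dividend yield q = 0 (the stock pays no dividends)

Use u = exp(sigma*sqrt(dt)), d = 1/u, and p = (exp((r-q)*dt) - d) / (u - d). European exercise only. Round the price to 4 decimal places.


dt = T/N = 0.250000
u = exp(sigma*sqrt(dt)) = 1.203218; d = 1/u = 0.831104
p = (exp((r-q)*dt) - d) / (u - d) = 0.466002
Discount per step: exp(-r*dt) = 0.995510
Stock lattice S(k, i) with i counting down-moves:
  k=0: S(0,0) = 95.7700
  k=1: S(1,0) = 115.2322; S(1,1) = 79.5949
  k=2: S(2,0) = 138.6495; S(2,1) = 95.7700; S(2,2) = 66.1516
  k=3: S(3,0) = 166.8257; S(3,1) = 115.2322; S(3,2) = 79.5949; S(3,3) = 54.9789
  k=4: S(4,0) = 200.7277; S(4,1) = 138.6495; S(4,2) = 95.7700; S(4,3) = 66.1516; S(4,4) = 45.6932
Terminal payoffs V(N, i) = max(S_T - K, 0):
  V(4,0) = 114.527744; V(4,1) = 52.449544; V(4,2) = 9.570000; V(4,3) = 0.000000; V(4,4) = 0.000000
Backward induction: V(k, i) = exp(-r*dt) * [p * V(k+1, i) + (1-p) * V(k+1, i+1)].
  V(3,0) = exp(-r*dt) * [p*114.527744 + (1-p)*52.449544] = 81.012717
  V(3,1) = exp(-r*dt) * [p*52.449544 + (1-p)*9.570000] = 29.419259
  V(3,2) = exp(-r*dt) * [p*9.570000 + (1-p)*0.000000] = 4.439614
  V(3,3) = exp(-r*dt) * [p*0.000000 + (1-p)*0.000000] = 0.000000
  V(2,0) = exp(-r*dt) * [p*81.012717 + (1-p)*29.419259] = 53.221863
  V(2,1) = exp(-r*dt) * [p*29.419259 + (1-p)*4.439614] = 16.007974
  V(2,2) = exp(-r*dt) * [p*4.439614 + (1-p)*0.000000] = 2.059579
  V(1,0) = exp(-r*dt) * [p*53.221863 + (1-p)*16.007974] = 33.199976
  V(1,1) = exp(-r*dt) * [p*16.007974 + (1-p)*2.059579] = 8.521124
  V(0,0) = exp(-r*dt) * [p*33.199976 + (1-p)*8.521124] = 19.931619

Answer: Price = V(0,0) = 19.9316


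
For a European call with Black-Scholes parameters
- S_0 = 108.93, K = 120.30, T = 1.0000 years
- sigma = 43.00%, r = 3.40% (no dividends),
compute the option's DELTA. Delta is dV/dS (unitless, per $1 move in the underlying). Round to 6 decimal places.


d1 = 0.0631787235; d2 = -0.3668212765
phi(d1) = 0.3981468751; exp(-qT) = 1.0000000000; exp(-rT) = 0.9665715046
N(d1) = 0.5251879065
Delta = exp(-qT) * N(d1) = 1.0000000000 * 0.5251879065 = 0.525188

Answer: Delta = 0.525188


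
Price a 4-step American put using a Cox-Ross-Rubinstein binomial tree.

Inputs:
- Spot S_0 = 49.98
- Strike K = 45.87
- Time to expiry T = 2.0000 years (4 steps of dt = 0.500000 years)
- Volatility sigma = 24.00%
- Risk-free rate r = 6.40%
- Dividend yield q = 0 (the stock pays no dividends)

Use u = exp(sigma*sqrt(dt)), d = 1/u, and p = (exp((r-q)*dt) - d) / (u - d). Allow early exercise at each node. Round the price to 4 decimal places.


dt = T/N = 0.500000
u = exp(sigma*sqrt(dt)) = 1.184956; d = 1/u = 0.843913
p = (exp((r-q)*dt) - d) / (u - d) = 0.553022
Discount per step: exp(-r*dt) = 0.968507
Stock lattice S(k, i) with i counting down-moves:
  k=0: S(0,0) = 49.9800
  k=1: S(1,0) = 59.2241; S(1,1) = 42.1788
  k=2: S(2,0) = 70.1780; S(2,1) = 49.9800; S(2,2) = 35.5952
  k=3: S(3,0) = 83.1578; S(3,1) = 59.2241; S(3,2) = 42.1788; S(3,3) = 30.0393
  k=4: S(4,0) = 98.5383; S(4,1) = 70.1780; S(4,2) = 49.9800; S(4,3) = 35.5952; S(4,4) = 25.3505
Terminal payoffs V(N, i) = max(K - S_T, 0):
  V(4,0) = 0.000000; V(4,1) = 0.000000; V(4,2) = 0.000000; V(4,3) = 10.274769; V(4,4) = 20.519450
Backward induction: V(k, i) = exp(-r*dt) * [p * V(k+1, i) + (1-p) * V(k+1, i+1)]; then take max(V_cont, immediate exercise) for American.
  V(3,0) = exp(-r*dt) * [p*0.000000 + (1-p)*0.000000] = 0.000000; exercise = 0.000000; V(3,0) = max -> 0.000000
  V(3,1) = exp(-r*dt) * [p*0.000000 + (1-p)*0.000000] = 0.000000; exercise = 0.000000; V(3,1) = max -> 0.000000
  V(3,2) = exp(-r*dt) * [p*0.000000 + (1-p)*10.274769] = 4.447955; exercise = 3.691218; V(3,2) = max -> 4.447955
  V(3,3) = exp(-r*dt) * [p*10.274769 + (1-p)*20.519450] = 14.386111; exercise = 15.830714; V(3,3) = max -> 15.830714
  V(2,0) = exp(-r*dt) * [p*0.000000 + (1-p)*0.000000] = 0.000000; exercise = 0.000000; V(2,0) = max -> 0.000000
  V(2,1) = exp(-r*dt) * [p*0.000000 + (1-p)*4.447955] = 1.925523; exercise = 0.000000; V(2,1) = max -> 1.925523
  V(2,2) = exp(-r*dt) * [p*4.447955 + (1-p)*15.830714] = 9.235479; exercise = 10.274769; V(2,2) = max -> 10.274769
  V(1,0) = exp(-r*dt) * [p*0.000000 + (1-p)*1.925523] = 0.833560; exercise = 0.000000; V(1,0) = max -> 0.833560
  V(1,1) = exp(-r*dt) * [p*1.925523 + (1-p)*10.274769] = 5.479276; exercise = 3.691218; V(1,1) = max -> 5.479276
  V(0,0) = exp(-r*dt) * [p*0.833560 + (1-p)*5.479276] = 2.818443; exercise = 0.000000; V(0,0) = max -> 2.818443

Answer: Price = V(0,0) = 2.8184


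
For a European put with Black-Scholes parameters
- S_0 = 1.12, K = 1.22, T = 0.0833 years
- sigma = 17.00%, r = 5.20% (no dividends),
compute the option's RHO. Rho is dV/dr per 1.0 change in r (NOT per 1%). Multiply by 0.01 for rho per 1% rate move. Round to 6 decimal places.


Answer: Rho = -0.096477

Derivation:
d1 = -1.6302243682; d2 = -1.6792893252
phi(d1) = 0.1056361878; exp(-qT) = 1.0000000000; exp(-rT) = 0.9956777678
N(-d2) = 0.9534521648
Rho = -K*T*exp(-rT)*N(-d2) = -1.2200 * 0.0833 * 0.9956777678 * 0.9534521648 = -0.096477


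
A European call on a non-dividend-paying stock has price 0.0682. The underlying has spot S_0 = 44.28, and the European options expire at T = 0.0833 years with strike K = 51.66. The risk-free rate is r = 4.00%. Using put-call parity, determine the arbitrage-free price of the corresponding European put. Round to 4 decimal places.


Put-call parity: C - P = S_0 * exp(-qT) - K * exp(-rT).
S_0 * exp(-qT) = 44.2800 * 1.00000000 = 44.28000000
K * exp(-rT) = 51.6600 * 0.99667354 = 51.48815533
P = C - S*exp(-qT) + K*exp(-rT)
P = 0.0682 - 44.28000000 + 51.48815533 = 7.2764

Answer: Put price = 7.2764


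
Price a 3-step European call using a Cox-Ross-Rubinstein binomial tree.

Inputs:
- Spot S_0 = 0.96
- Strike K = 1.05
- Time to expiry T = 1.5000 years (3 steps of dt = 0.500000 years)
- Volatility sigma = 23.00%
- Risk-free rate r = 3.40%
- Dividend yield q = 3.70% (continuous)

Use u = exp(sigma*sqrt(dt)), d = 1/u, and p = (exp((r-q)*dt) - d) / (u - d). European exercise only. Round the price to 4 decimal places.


Answer: Price = V(0,0) = 0.0715

Derivation:
dt = T/N = 0.500000
u = exp(sigma*sqrt(dt)) = 1.176607; d = 1/u = 0.849902
p = (exp((r-q)*dt) - d) / (u - d) = 0.454843
Discount per step: exp(-r*dt) = 0.983144
Stock lattice S(k, i) with i counting down-moves:
  k=0: S(0,0) = 0.9600
  k=1: S(1,0) = 1.1295; S(1,1) = 0.8159
  k=2: S(2,0) = 1.3290; S(2,1) = 0.9600; S(2,2) = 0.6934
  k=3: S(3,0) = 1.5637; S(3,1) = 1.1295; S(3,2) = 0.8159; S(3,3) = 0.5894
Terminal payoffs V(N, i) = max(S_T - K, 0):
  V(3,0) = 0.513742; V(3,1) = 0.079542; V(3,2) = 0.000000; V(3,3) = 0.000000
Backward induction: V(k, i) = exp(-r*dt) * [p * V(k+1, i) + (1-p) * V(k+1, i+1)].
  V(2,0) = exp(-r*dt) * [p*0.513742 + (1-p)*0.079542] = 0.272365
  V(2,1) = exp(-r*dt) * [p*0.079542 + (1-p)*0.000000] = 0.035569
  V(2,2) = exp(-r*dt) * [p*0.000000 + (1-p)*0.000000] = 0.000000
  V(1,0) = exp(-r*dt) * [p*0.272365 + (1-p)*0.035569] = 0.140859
  V(1,1) = exp(-r*dt) * [p*0.035569 + (1-p)*0.000000] = 0.015906
  V(0,0) = exp(-r*dt) * [p*0.140859 + (1-p)*0.015906] = 0.071514


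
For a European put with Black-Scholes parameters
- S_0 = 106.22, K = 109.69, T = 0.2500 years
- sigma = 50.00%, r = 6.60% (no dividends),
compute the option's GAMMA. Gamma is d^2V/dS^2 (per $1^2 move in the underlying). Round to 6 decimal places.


d1 = 0.0624168383; d2 = -0.1875831617
phi(d1) = 0.3981659248; exp(-qT) = 1.0000000000; exp(-rT) = 0.9836353794
Gamma = exp(-qT) * phi(d1) / (S * sigma * sqrt(T)) = 1.0000000000 * 0.3981659248 / (106.2200 * 0.5000 * 0.5000000000) = 0.014994

Answer: Gamma = 0.014994


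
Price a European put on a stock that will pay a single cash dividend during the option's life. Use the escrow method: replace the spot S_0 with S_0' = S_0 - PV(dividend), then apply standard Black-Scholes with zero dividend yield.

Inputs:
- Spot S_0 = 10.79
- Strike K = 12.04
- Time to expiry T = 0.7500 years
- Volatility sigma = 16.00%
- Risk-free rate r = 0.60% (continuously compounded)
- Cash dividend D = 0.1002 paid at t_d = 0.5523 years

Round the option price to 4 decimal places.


Answer: Price = 1.4757

Derivation:
PV(D) = D * exp(-r * t_d) = 0.1002 * 0.99669168 = 0.09986851
S_0' = S_0 - PV(D) = 10.7900 - 0.09986851 = 10.69013149
d1 = (ln(S_0'/K) + (r + sigma^2/2)*T) / (sigma*sqrt(T)) = -0.75642566
d2 = d1 - sigma*sqrt(T) = -0.89498973
exp(-rT) = 0.99551011
N(-d1) = 0.77530299; N(-d2) = 0.81460371
P = K * exp(-rT) * N(-d2) - S_0' * N(-d1) = 12.0400 * 0.99551011 * 0.81460371 - 10.69013149 * 0.77530299 = 1.4757


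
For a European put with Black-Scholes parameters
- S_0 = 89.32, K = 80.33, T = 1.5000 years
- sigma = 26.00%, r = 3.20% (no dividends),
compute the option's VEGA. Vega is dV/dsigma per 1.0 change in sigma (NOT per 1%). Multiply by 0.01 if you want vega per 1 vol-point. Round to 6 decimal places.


d1 = 0.6430924186; d2 = 0.3246587520
phi(d1) = 0.3244180028; exp(-qT) = 1.0000000000; exp(-rT) = 0.9531337871
Vega = S * exp(-qT) * phi(d1) * sqrt(T) = 89.3200 * 1.0000000000 * 0.3244180028 * 1.2247448714 = 35.489452

Answer: Vega = 35.489452


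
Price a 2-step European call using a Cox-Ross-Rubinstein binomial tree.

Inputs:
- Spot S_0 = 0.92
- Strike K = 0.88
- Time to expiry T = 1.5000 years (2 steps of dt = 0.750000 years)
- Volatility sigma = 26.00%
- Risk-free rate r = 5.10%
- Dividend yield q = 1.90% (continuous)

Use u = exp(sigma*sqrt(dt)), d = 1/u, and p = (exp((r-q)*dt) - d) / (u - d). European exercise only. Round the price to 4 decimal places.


Answer: Price = V(0,0) = 0.1476

Derivation:
dt = T/N = 0.750000
u = exp(sigma*sqrt(dt)) = 1.252531; d = 1/u = 0.798383
p = (exp((r-q)*dt) - d) / (u - d) = 0.497430
Discount per step: exp(-r*dt) = 0.962472
Stock lattice S(k, i) with i counting down-moves:
  k=0: S(0,0) = 0.9200
  k=1: S(1,0) = 1.1523; S(1,1) = 0.7345
  k=2: S(2,0) = 1.4433; S(2,1) = 0.9200; S(2,2) = 0.5864
Terminal payoffs V(N, i) = max(S_T - K, 0):
  V(2,0) = 0.563328; V(2,1) = 0.040000; V(2,2) = 0.000000
Backward induction: V(k, i) = exp(-r*dt) * [p * V(k+1, i) + (1-p) * V(k+1, i+1)].
  V(1,0) = exp(-r*dt) * [p*0.563328 + (1-p)*0.040000] = 0.289049
  V(1,1) = exp(-r*dt) * [p*0.040000 + (1-p)*0.000000] = 0.019151
  V(0,0) = exp(-r*dt) * [p*0.289049 + (1-p)*0.019151] = 0.147649


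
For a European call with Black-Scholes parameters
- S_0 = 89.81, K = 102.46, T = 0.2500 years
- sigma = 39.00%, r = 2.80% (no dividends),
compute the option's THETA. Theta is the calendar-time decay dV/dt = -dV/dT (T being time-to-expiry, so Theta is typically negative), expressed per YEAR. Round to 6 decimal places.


d1 = -0.5423776966; d2 = -0.7373776966
phi(d1) = 0.3443745809; exp(-qT) = 1.0000000000; exp(-rT) = 0.9930244429
Theta = -S*exp(-qT)*phi(d1)*sigma/(2*sqrt(T)) - r*K*exp(-rT)*N(d2) + q*S*exp(-qT)*N(d1)
N(d1) = 0.2937791705; N(d2) = 0.2304463474; sqrt(T) = 0.5000000000
Term 1 = -89.8100 * 1.0000000000 * 0.3443745809 * 0.3900 / (2 * 0.5000000000) = -12.0620296331
Term 2 = -0.0280 * 102.4600 * 0.9930244429 * 0.2304463474 = -0.6565112165
Term 3 = 0 (no dividend yield, q = 0)
Theta = -12.0620296331 + (-0.6565112165) + (0.0000000000) = -12.718541

Answer: Theta = -12.718541


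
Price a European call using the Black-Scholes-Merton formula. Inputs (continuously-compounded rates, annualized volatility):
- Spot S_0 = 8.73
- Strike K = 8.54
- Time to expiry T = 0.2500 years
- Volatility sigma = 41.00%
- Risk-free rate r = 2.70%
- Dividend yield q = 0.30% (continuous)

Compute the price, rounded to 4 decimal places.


Answer: Price = 0.8293

Derivation:
d1 = (ln(S/K) + (r - q + 0.5*sigma^2) * T) / (sigma * sqrt(T)) = 0.23910664
d2 = d1 - sigma * sqrt(T) = 0.03410664
exp(-rT) = 0.99327273; exp(-qT) = 0.99925028
C = S_0 * exp(-qT) * N(d1) - K * exp(-rT) * N(d2)
N(d1) = 0.59448856; N(d2) = 0.51360394
C = 8.7300 * 0.99925028 * 0.59448856 - 8.5400 * 0.99327273 * 0.51360394 = 0.8293
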